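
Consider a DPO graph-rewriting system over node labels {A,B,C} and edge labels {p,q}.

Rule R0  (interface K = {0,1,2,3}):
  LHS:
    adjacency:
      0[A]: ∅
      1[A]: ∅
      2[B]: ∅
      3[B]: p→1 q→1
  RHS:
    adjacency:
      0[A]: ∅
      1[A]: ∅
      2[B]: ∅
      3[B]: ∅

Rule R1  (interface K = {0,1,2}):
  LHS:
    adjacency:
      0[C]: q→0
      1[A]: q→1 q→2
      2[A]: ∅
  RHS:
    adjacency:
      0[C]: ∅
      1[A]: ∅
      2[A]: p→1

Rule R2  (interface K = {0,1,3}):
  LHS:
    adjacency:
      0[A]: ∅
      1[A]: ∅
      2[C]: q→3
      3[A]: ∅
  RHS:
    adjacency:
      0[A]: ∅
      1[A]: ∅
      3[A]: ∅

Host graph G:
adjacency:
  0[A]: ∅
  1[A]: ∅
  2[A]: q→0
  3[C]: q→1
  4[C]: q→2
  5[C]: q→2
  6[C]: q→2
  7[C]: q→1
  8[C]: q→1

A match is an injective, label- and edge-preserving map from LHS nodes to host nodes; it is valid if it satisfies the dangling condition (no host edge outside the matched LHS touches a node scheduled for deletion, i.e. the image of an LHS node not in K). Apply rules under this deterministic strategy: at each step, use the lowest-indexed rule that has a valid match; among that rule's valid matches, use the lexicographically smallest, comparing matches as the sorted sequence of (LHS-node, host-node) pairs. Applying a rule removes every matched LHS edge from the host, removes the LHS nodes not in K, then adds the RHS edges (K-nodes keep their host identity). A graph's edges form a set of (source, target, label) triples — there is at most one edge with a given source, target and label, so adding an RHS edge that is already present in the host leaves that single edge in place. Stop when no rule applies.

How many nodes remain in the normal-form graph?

Answer: 3

Steps:
initial: |V|=9 |E|=7  E = 2-q->0 3-q->1 4-q->2 5-q->2 6-q->2 7-q->1 8-q->1
step 1: apply R2 at {0↦0, 1↦1, 2↦4, 3↦2}  → |V|=8 |E|=6  E = 2-q->0 3-q->1 5-q->2 6-q->2 7-q->1 8-q->1
step 2: apply R2 at {0↦0, 1↦1, 2↦5, 3↦2}  → |V|=7 |E|=5  E = 2-q->0 3-q->1 6-q->2 7-q->1 8-q->1
step 3: apply R2 at {0↦0, 1↦1, 2↦6, 3↦2}  → |V|=6 |E|=4  E = 2-q->0 3-q->1 7-q->1 8-q->1
step 4: apply R2 at {0↦0, 1↦2, 2↦3, 3↦1}  → |V|=5 |E|=3  E = 2-q->0 7-q->1 8-q->1
step 5: apply R2 at {0↦0, 1↦2, 2↦7, 3↦1}  → |V|=4 |E|=2  E = 2-q->0 8-q->1
step 6: apply R2 at {0↦0, 1↦2, 2↦8, 3↦1}  → |V|=3 |E|=1  E = 2-q->0
halt: no rule applies after step 6
NF nodes: {0:A, 1:A, 2:A}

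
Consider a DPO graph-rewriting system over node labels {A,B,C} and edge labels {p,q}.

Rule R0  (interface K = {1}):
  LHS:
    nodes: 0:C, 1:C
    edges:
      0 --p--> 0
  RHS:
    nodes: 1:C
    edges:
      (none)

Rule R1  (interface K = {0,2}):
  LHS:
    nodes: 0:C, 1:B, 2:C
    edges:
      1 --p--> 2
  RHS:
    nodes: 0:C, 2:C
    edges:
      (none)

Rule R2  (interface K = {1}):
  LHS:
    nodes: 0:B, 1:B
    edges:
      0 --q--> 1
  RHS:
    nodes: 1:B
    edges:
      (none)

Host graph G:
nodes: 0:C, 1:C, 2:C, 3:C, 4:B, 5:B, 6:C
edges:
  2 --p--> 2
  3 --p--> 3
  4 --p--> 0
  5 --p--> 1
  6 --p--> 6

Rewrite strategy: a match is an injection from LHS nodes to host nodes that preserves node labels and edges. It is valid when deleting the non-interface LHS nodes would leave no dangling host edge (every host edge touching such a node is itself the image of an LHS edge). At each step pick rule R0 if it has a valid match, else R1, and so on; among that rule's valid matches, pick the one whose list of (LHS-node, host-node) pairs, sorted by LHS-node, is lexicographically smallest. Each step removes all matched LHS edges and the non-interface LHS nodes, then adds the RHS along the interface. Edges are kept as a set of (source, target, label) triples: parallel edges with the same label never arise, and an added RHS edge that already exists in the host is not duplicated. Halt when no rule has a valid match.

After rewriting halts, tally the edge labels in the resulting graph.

Answer: (no edges)

Derivation:
initial: |V|=7 |E|=5  E = 2-p->2 3-p->3 4-p->0 5-p->1 6-p->6
step 1: apply R0 at {0↦2, 1↦0}  → |V|=6 |E|=4  E = 3-p->3 4-p->0 5-p->1 6-p->6
step 2: apply R0 at {0↦3, 1↦0}  → |V|=5 |E|=3  E = 4-p->0 5-p->1 6-p->6
step 3: apply R0 at {0↦6, 1↦0}  → |V|=4 |E|=2  E = 4-p->0 5-p->1
step 4: apply R1 at {0↦0, 1↦5, 2↦1}  → |V|=3 |E|=1  E = 4-p->0
step 5: apply R1 at {0↦1, 1↦4, 2↦0}  → |V|=2 |E|=0  E = ∅
normal form: no rule applies after step 5
NF edges: []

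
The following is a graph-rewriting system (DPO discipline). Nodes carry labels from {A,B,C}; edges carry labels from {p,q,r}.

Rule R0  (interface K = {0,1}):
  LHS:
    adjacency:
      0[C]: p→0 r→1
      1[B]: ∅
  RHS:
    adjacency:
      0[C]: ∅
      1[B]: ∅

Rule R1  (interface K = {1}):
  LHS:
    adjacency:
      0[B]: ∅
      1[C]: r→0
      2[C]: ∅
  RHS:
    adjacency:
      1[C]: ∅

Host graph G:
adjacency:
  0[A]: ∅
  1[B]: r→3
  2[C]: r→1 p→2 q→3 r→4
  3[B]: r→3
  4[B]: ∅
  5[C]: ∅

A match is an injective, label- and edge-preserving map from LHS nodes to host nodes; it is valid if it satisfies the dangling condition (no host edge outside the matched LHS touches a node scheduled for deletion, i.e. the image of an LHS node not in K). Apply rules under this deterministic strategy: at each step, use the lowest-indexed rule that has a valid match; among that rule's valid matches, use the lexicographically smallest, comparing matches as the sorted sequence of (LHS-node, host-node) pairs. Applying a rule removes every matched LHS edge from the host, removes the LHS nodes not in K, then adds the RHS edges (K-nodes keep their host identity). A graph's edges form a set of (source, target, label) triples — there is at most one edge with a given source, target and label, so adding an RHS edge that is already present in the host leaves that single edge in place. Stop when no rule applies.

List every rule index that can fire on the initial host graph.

R0: 2 valid matches — {0↦2, 1↦1}, {0↦2, 1↦4}
R1: 1 valid match — {0↦4, 1↦2, 2↦5}

Answer: [R0,R1]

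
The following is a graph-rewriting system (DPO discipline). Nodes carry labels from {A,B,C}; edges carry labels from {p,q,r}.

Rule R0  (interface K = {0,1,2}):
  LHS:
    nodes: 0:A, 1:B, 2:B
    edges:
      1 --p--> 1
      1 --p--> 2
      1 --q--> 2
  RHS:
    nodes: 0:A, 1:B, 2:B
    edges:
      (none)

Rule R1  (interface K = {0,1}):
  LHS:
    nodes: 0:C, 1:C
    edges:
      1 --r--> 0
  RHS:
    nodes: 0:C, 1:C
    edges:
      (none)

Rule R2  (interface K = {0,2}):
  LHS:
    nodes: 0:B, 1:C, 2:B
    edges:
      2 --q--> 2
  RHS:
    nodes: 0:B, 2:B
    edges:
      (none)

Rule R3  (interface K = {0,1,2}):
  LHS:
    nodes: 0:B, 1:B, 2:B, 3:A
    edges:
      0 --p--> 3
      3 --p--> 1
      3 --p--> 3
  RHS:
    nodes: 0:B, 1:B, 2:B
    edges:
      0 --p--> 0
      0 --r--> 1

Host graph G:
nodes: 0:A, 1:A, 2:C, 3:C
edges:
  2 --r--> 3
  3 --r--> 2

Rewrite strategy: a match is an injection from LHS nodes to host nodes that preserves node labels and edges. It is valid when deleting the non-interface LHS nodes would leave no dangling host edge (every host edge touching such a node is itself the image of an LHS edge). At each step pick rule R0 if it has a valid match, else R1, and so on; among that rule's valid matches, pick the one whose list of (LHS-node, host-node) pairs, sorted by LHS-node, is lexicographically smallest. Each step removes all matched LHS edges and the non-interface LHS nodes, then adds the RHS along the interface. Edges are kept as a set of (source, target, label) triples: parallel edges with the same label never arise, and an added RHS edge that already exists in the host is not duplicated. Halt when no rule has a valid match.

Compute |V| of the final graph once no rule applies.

start.  V:4 E:2  edges: 2-r->3 3-r->2
1. fire R1 via {0↦2, 1↦3}  →  V:4 E:1  edges: 2-r->3
2. fire R1 via {0↦3, 1↦2}  →  V:4 E:0  edges: ∅
halt: no rule applies after step 2
NF nodes: {0:A, 1:A, 2:C, 3:C}

Answer: 4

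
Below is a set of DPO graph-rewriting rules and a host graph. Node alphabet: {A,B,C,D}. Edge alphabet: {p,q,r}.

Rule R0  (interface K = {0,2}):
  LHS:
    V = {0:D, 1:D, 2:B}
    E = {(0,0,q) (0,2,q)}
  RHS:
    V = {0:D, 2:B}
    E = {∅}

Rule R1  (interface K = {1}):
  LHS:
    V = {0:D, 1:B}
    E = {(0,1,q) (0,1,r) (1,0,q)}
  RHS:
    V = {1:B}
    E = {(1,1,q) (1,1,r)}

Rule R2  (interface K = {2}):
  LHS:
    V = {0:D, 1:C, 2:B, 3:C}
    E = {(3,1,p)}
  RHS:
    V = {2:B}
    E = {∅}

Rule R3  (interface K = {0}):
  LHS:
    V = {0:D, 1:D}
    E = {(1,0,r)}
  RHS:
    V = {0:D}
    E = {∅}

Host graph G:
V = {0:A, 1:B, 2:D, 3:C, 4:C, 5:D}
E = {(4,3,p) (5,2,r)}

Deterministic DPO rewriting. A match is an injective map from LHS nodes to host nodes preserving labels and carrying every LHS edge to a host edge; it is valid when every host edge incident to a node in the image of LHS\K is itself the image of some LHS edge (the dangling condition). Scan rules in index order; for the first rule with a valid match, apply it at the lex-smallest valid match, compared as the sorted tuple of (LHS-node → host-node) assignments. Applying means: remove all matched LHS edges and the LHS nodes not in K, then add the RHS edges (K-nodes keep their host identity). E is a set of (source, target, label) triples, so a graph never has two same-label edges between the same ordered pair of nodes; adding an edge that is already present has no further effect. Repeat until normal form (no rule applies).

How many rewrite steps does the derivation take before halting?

start.  V:6 E:2  edges: 4-p->3 5-r->2
1. fire R3 via {0↦2, 1↦5}  →  V:5 E:1  edges: 4-p->3
2. fire R2 via {0↦2, 1↦3, 2↦1, 3↦4}  →  V:2 E:0  edges: ∅
final graph: no rule applies after step 2

Answer: 2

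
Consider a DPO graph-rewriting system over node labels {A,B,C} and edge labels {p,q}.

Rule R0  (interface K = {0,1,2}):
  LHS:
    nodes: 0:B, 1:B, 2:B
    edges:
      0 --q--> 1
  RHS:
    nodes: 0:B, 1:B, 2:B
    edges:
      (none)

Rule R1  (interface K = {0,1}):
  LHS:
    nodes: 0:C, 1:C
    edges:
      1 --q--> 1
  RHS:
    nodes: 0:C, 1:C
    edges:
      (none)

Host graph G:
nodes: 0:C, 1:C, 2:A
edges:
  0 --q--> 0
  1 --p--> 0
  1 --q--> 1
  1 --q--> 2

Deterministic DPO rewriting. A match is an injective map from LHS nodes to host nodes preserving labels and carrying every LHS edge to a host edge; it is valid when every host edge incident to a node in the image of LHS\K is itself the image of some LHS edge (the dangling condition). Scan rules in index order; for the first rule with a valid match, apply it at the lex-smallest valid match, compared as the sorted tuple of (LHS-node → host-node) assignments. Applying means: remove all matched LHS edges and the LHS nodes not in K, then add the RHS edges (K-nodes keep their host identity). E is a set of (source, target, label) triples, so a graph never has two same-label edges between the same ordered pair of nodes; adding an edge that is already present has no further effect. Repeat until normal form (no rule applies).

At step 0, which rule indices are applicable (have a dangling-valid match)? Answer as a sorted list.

Answer: [R1]

Derivation:
R0: no valid match — LHS pattern not found
R1: 2 valid matches — {0↦0, 1↦1}, {0↦1, 1↦0}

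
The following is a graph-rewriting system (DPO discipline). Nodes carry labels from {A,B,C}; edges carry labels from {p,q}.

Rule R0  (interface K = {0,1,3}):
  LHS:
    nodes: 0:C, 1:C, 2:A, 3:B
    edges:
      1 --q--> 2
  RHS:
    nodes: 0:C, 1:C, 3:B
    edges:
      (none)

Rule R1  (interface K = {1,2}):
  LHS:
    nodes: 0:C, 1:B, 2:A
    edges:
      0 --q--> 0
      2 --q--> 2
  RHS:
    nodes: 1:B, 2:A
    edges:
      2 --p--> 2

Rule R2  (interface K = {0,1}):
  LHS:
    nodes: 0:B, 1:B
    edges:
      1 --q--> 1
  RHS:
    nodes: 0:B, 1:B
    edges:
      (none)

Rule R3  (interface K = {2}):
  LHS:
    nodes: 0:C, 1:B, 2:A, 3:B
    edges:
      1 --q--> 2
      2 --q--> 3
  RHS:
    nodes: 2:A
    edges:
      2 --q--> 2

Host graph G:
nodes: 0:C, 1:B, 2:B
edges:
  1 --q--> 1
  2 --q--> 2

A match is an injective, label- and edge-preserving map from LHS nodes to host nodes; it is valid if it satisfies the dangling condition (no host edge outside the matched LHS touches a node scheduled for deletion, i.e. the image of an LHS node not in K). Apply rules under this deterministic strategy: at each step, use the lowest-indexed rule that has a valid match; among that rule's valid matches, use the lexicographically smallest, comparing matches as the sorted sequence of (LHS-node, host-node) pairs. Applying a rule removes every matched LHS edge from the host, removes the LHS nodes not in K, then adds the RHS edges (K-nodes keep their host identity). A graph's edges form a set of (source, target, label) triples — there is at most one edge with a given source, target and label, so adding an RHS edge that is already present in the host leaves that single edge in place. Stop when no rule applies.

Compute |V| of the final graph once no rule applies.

initial: |V|=3 |E|=2  E = 1-q->1 2-q->2
step 1: apply R2 at {0↦1, 1↦2}  → |V|=3 |E|=1  E = 1-q->1
step 2: apply R2 at {0↦2, 1↦1}  → |V|=3 |E|=0  E = ∅
normal form: no rule applies after step 2
NF nodes: {0:C, 1:B, 2:B}

Answer: 3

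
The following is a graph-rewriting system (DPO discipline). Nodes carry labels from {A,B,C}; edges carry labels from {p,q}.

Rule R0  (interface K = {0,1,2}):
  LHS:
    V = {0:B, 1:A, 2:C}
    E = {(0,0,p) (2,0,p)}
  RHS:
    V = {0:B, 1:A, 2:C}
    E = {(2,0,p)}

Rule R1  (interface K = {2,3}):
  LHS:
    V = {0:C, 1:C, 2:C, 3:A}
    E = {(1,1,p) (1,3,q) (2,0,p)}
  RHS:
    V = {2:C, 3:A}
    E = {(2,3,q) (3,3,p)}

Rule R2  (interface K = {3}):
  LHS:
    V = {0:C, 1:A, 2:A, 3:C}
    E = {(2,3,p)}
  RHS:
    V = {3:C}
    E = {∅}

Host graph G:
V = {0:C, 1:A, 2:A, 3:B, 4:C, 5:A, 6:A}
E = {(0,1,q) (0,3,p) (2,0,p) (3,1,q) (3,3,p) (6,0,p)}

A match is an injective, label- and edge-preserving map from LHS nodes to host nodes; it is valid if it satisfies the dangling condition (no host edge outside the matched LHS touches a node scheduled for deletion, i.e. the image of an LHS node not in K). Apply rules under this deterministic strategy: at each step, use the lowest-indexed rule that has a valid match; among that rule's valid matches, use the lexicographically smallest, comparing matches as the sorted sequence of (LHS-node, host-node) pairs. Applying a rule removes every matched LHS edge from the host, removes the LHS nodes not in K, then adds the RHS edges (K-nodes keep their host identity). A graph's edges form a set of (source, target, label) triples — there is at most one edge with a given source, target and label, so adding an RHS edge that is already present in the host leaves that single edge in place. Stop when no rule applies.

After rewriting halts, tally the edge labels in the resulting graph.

initial: |V|=7 |E|=6  E = 0-q->1 0-p->3 2-p->0 3-q->1 3-p->3 6-p->0
step 1: apply R0 at {0↦3, 1↦1, 2↦0}  → |V|=7 |E|=5  E = 0-q->1 0-p->3 2-p->0 3-q->1 6-p->0
step 2: apply R2 at {0↦4, 1↦5, 2↦2, 3↦0}  → |V|=4 |E|=4  E = 0-q->1 0-p->3 3-q->1 6-p->0
halt: no rule applies after step 2
NF edges: [(0, 1, 'q'), (0, 3, 'p'), (3, 1, 'q'), (6, 0, 'p')]

Answer: p:2 q:2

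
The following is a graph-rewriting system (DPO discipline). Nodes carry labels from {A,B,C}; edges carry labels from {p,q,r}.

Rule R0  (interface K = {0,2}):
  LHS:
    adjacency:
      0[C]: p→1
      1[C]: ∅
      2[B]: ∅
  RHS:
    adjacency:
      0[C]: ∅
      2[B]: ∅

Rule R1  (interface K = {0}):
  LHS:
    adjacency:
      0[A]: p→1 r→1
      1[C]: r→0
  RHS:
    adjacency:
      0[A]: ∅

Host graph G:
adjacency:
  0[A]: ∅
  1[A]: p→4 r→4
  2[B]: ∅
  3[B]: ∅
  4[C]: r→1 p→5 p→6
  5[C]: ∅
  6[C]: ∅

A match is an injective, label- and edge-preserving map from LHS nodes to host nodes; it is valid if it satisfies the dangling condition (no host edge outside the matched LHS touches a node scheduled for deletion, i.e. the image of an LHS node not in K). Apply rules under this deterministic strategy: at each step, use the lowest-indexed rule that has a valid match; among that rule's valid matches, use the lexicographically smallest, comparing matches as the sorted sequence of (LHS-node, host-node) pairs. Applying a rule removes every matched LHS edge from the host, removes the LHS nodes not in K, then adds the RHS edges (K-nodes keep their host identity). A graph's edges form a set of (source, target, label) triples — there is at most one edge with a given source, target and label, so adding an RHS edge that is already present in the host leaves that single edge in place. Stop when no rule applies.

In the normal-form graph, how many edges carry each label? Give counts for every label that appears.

Answer: (no edges)

Derivation:
start.  V:7 E:5  edges: 1-p->4 1-r->4 4-r->1 4-p->5 4-p->6
1. fire R0 via {0↦4, 1↦5, 2↦2}  →  V:6 E:4  edges: 1-p->4 1-r->4 4-r->1 4-p->6
2. fire R0 via {0↦4, 1↦6, 2↦2}  →  V:5 E:3  edges: 1-p->4 1-r->4 4-r->1
3. fire R1 via {0↦1, 1↦4}  →  V:4 E:0  edges: ∅
final graph: no rule applies after step 3
NF edges: []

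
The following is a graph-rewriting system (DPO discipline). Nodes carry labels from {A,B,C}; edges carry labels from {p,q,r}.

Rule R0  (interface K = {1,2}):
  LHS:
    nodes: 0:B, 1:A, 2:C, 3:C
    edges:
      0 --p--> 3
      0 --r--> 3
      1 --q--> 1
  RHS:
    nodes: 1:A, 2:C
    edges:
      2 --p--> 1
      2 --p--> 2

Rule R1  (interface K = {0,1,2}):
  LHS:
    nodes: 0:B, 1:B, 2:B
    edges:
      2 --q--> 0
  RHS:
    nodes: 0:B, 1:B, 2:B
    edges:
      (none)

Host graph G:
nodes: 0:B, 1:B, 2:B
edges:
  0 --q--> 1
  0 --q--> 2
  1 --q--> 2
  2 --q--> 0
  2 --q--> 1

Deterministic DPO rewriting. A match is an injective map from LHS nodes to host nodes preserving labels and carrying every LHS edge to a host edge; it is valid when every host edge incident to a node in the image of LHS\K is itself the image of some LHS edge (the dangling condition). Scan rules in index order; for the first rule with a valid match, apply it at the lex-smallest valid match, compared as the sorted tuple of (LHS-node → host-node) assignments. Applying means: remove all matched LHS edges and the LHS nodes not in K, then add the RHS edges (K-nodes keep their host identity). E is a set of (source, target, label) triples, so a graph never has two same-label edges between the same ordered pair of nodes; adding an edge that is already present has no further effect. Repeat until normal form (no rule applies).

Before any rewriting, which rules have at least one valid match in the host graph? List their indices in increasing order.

R0: no valid match — LHS pattern not found
R1: 5 valid matches — {0↦0, 1↦1, 2↦2}, {0↦1, 1↦0, 2↦2}, {0↦1, 1↦2, 2↦0} (+2 more)

Answer: [R1]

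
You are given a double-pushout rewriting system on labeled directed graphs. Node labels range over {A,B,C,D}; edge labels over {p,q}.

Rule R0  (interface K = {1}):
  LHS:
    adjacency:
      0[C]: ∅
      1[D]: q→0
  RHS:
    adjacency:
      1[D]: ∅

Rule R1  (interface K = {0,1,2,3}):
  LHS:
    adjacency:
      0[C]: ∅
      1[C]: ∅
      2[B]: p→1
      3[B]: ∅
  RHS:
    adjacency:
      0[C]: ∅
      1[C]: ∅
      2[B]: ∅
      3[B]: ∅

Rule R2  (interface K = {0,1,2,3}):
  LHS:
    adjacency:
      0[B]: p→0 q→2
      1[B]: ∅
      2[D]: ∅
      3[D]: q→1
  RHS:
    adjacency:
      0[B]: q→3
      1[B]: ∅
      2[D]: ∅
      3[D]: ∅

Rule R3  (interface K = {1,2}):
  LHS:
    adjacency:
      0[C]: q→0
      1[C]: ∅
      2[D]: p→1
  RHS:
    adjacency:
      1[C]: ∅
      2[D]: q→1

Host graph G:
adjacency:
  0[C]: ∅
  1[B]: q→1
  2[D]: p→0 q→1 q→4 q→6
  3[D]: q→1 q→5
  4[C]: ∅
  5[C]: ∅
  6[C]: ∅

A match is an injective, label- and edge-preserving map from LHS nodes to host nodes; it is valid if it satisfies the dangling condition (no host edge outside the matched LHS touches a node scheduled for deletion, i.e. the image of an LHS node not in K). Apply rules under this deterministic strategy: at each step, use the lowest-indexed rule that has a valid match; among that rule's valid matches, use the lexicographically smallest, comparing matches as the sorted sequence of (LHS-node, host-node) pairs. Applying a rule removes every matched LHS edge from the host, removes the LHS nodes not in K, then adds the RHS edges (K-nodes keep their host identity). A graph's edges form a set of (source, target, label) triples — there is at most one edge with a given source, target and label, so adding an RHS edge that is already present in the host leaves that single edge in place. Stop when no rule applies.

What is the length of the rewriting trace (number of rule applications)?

Answer: 3

Derivation:
[0] host  ⇒  7 nodes, 7 edges  {1-q->1 2-p->0 2-q->1 2-q->4 2-q->6 3-q->1 3-q->5}
[1] R0 @ {0↦4, 1↦2}  ⇒  6 nodes, 6 edges  {1-q->1 2-p->0 2-q->1 2-q->6 3-q->1 3-q->5}
[2] R0 @ {0↦5, 1↦3}  ⇒  5 nodes, 5 edges  {1-q->1 2-p->0 2-q->1 2-q->6 3-q->1}
[3] R0 @ {0↦6, 1↦2}  ⇒  4 nodes, 4 edges  {1-q->1 2-p->0 2-q->1 3-q->1}
halt: no rule applies after step 3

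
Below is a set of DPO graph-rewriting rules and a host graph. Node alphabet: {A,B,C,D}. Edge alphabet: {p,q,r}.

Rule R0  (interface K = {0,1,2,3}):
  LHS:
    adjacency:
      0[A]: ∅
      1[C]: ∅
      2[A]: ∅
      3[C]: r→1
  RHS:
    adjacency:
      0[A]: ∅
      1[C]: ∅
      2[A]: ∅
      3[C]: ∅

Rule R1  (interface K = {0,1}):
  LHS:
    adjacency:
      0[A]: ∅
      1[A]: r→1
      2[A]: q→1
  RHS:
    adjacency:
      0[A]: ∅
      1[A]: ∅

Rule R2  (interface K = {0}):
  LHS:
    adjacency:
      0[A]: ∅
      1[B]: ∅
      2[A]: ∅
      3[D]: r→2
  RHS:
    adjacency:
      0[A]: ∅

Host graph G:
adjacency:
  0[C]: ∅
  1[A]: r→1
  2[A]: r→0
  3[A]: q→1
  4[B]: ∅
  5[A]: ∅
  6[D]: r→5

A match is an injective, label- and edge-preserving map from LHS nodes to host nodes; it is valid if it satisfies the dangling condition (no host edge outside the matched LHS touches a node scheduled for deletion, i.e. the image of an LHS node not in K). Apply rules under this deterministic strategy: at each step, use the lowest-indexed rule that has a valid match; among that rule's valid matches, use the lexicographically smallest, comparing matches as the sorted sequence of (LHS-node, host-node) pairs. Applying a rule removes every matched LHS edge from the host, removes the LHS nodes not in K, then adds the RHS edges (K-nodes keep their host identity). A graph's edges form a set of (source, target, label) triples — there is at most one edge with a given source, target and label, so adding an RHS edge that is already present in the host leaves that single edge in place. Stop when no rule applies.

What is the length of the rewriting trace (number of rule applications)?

Answer: 2

Rewrite trace:
start.  V:7 E:4  edges: 1-r->1 2-r->0 3-q->1 6-r->5
1. fire R1 via {0↦2, 1↦1, 2↦3}  →  V:6 E:2  edges: 2-r->0 6-r->5
2. fire R2 via {0↦1, 1↦4, 2↦5, 3↦6}  →  V:3 E:1  edges: 2-r->0
final graph: no rule applies after step 2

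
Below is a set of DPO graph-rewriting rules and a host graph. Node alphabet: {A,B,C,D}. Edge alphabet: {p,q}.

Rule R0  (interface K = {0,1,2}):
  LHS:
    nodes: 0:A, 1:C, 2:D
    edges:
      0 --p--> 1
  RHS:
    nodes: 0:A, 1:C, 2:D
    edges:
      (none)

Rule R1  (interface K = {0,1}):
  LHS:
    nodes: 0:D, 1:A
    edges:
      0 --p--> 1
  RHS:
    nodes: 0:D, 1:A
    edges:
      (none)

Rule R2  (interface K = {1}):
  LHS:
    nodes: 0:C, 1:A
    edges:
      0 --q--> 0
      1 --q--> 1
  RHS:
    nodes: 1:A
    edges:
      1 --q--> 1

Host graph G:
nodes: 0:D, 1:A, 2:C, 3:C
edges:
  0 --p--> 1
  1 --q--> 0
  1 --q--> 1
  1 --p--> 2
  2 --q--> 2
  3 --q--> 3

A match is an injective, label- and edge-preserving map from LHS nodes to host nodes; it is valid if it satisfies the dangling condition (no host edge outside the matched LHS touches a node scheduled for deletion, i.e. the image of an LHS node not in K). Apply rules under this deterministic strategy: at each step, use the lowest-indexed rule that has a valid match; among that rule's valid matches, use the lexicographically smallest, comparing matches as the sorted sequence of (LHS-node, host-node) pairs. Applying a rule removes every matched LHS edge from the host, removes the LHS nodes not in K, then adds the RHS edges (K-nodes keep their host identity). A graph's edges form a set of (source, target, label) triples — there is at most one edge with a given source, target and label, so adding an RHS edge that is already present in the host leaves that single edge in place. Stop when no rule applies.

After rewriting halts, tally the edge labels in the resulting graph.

start.  V:4 E:6  edges: 0-p->1 1-q->0 1-q->1 1-p->2 2-q->2 3-q->3
1. fire R0 via {0↦1, 1↦2, 2↦0}  →  V:4 E:5  edges: 0-p->1 1-q->0 1-q->1 2-q->2 3-q->3
2. fire R1 via {0↦0, 1↦1}  →  V:4 E:4  edges: 1-q->0 1-q->1 2-q->2 3-q->3
3. fire R2 via {0↦2, 1↦1}  →  V:3 E:3  edges: 1-q->0 1-q->1 3-q->3
4. fire R2 via {0↦3, 1↦1}  →  V:2 E:2  edges: 1-q->0 1-q->1
normal form: no rule applies after step 4
NF edges: [(1, 0, 'q'), (1, 1, 'q')]

Answer: q:2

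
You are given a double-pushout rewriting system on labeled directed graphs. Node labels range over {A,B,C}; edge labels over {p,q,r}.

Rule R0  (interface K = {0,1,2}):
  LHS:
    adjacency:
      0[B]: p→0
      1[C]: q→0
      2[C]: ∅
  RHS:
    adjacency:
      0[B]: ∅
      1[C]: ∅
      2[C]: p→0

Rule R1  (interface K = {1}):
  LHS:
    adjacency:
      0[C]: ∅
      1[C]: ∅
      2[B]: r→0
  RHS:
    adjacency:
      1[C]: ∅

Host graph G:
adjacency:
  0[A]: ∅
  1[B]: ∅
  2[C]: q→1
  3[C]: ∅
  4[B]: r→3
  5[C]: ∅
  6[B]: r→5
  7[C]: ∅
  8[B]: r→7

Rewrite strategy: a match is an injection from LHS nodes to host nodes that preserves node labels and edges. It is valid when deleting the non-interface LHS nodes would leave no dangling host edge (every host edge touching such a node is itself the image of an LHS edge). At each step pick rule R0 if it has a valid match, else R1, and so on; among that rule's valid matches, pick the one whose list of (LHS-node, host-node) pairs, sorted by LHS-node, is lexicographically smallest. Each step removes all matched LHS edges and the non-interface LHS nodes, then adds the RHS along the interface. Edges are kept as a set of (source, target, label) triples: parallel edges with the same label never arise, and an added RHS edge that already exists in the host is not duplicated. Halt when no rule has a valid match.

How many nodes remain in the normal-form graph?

Answer: 3

Rewrite trace:
start.  V:9 E:4  edges: 2-q->1 4-r->3 6-r->5 8-r->7
1. fire R1 via {0↦3, 1↦2, 2↦4}  →  V:7 E:3  edges: 2-q->1 6-r->5 8-r->7
2. fire R1 via {0↦5, 1↦2, 2↦6}  →  V:5 E:2  edges: 2-q->1 8-r->7
3. fire R1 via {0↦7, 1↦2, 2↦8}  →  V:3 E:1  edges: 2-q->1
final graph: no rule applies after step 3
NF nodes: {0:A, 1:B, 2:C}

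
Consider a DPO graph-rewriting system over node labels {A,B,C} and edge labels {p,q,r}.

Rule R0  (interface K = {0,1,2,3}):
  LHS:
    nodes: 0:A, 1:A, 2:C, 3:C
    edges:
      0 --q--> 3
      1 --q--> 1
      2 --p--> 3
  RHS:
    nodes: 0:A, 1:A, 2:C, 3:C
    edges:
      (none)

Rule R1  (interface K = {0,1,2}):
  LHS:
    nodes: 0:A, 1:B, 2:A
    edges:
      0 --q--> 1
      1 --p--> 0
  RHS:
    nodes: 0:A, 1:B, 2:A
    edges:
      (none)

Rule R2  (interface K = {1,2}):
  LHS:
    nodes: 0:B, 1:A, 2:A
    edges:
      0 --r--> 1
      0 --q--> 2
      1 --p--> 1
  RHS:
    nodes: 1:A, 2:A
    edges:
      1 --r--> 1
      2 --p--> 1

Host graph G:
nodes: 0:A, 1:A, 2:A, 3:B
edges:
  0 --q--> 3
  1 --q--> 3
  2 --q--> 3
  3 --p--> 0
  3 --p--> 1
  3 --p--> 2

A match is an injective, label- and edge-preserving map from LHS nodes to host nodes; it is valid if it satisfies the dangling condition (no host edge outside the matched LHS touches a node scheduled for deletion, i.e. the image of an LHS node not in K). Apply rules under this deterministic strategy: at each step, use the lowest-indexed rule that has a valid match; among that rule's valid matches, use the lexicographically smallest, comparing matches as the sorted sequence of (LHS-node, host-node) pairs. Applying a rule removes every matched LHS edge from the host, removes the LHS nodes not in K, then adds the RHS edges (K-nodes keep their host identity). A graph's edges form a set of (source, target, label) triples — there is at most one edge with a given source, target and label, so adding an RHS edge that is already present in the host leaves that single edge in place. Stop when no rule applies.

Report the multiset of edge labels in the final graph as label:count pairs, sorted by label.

Answer: (no edges)

Rewrite trace:
[0] host  ⇒  4 nodes, 6 edges  {0-q->3 1-q->3 2-q->3 3-p->0 3-p->1 3-p->2}
[1] R1 @ {0↦0, 1↦3, 2↦1}  ⇒  4 nodes, 4 edges  {1-q->3 2-q->3 3-p->1 3-p->2}
[2] R1 @ {0↦1, 1↦3, 2↦0}  ⇒  4 nodes, 2 edges  {2-q->3 3-p->2}
[3] R1 @ {0↦2, 1↦3, 2↦0}  ⇒  4 nodes, 0 edges  {∅}
halt: no rule applies after step 3
NF edges: []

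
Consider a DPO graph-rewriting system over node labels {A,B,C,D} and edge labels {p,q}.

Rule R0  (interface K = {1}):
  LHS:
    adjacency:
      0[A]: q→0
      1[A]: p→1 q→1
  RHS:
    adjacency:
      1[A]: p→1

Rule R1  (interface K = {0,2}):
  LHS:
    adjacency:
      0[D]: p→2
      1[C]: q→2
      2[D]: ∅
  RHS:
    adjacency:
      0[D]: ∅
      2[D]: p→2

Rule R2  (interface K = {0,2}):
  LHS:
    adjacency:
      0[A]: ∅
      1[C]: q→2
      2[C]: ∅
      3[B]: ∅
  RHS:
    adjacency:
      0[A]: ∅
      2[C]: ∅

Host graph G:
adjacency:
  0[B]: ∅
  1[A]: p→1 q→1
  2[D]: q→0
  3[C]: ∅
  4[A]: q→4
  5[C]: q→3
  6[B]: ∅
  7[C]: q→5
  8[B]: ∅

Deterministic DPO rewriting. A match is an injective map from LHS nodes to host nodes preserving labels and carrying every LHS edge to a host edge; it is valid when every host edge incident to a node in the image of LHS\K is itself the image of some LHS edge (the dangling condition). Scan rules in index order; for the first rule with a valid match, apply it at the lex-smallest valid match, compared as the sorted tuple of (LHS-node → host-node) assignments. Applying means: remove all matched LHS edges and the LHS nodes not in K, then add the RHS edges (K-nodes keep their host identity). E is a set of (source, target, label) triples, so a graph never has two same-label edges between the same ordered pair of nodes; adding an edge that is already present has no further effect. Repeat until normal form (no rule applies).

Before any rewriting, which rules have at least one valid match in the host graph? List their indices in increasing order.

R0: 1 valid match — {0↦4, 1↦1}
R1: no valid match — LHS pattern not found
R2: 4 valid matches — {0↦1, 1↦7, 2↦5, 3↦6}, {0↦1, 1↦7, 2↦5, 3↦8}, {0↦4, 1↦7, 2↦5, 3↦6} (+1 more)

Answer: [R0,R2]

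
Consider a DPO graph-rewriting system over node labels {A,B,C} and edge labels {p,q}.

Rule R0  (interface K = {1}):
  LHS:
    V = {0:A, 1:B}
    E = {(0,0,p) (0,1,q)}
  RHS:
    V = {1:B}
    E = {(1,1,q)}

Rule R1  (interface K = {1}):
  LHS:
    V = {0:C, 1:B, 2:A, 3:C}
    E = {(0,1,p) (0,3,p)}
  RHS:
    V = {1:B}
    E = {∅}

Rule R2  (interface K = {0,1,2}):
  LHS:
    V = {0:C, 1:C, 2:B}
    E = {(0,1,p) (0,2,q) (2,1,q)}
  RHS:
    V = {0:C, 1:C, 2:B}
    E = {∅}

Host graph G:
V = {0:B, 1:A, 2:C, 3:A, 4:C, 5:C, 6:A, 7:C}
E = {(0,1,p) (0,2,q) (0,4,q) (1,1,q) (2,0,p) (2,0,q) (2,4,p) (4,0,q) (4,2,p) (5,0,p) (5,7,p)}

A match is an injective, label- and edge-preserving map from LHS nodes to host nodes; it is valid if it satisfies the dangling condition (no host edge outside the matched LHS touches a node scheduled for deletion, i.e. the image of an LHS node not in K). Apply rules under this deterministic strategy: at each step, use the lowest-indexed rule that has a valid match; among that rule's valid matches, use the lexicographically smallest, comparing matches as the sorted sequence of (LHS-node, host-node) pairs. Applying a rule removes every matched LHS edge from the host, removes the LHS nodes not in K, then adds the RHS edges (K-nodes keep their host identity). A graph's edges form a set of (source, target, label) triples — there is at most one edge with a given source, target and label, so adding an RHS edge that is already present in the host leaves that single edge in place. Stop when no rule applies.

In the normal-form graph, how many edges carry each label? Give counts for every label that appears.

Answer: p:2 q:1

Rewrite trace:
start.  V:8 E:11  edges: 0-p->1 0-q->2 0-q->4 1-q->1 2-p->0 2-q->0 2-p->4 4-q->0 4-p->2 5-p->0 5-p->7
1. fire R1 via {0↦5, 1↦0, 2↦3, 3↦7}  →  V:5 E:9  edges: 0-p->1 0-q->2 0-q->4 1-q->1 2-p->0 2-q->0 2-p->4 4-q->0 4-p->2
2. fire R2 via {0↦2, 1↦4, 2↦0}  →  V:5 E:6  edges: 0-p->1 0-q->2 1-q->1 2-p->0 4-q->0 4-p->2
3. fire R2 via {0↦4, 1↦2, 2↦0}  →  V:5 E:3  edges: 0-p->1 1-q->1 2-p->0
halt: no rule applies after step 3
NF edges: [(0, 1, 'p'), (1, 1, 'q'), (2, 0, 'p')]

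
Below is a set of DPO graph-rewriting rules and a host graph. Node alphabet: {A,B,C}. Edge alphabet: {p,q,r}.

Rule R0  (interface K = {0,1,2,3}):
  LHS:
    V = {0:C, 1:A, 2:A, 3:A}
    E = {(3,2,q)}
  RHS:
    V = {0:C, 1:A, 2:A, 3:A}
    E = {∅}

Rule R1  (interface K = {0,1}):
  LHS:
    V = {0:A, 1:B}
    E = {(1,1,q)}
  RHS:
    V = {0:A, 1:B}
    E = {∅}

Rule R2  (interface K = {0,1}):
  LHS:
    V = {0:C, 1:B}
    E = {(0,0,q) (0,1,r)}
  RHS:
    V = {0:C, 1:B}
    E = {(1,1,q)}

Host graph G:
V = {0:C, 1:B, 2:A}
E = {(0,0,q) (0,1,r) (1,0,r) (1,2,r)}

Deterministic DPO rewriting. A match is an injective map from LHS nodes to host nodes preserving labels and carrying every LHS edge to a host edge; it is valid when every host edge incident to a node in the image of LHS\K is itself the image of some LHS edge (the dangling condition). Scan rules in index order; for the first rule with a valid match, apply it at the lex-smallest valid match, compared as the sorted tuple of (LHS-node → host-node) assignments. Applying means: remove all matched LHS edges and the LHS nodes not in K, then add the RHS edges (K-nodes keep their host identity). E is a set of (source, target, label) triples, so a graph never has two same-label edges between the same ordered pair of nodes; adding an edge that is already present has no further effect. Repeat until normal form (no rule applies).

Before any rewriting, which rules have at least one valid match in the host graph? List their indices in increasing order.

Answer: [R2]

Steps:
R0: no valid match — LHS pattern not found
R1: no valid match — LHS pattern not found
R2: 1 valid match — {0↦0, 1↦1}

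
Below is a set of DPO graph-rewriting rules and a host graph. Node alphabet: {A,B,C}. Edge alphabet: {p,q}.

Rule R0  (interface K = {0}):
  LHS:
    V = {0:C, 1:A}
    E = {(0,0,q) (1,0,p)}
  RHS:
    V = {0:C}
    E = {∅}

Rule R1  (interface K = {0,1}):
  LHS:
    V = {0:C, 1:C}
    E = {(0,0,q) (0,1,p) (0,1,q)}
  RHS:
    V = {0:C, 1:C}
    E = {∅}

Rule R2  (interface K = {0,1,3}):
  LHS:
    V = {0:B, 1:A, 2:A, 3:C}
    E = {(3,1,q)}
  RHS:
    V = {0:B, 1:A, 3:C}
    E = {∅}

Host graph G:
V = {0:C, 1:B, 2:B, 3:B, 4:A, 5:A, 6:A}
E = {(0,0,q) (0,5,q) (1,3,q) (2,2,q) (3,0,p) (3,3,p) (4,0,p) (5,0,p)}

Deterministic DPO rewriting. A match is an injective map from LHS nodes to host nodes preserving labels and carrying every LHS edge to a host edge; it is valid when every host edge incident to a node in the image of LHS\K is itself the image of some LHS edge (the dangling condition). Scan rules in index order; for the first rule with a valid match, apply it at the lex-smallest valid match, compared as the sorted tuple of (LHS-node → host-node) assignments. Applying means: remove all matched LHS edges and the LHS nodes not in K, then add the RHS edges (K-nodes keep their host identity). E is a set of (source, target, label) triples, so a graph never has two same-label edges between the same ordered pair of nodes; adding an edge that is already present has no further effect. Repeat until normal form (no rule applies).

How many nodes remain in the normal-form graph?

Answer: 5

Rewrite trace:
start.  V:7 E:8  edges: 0-q->0 0-q->5 1-q->3 2-q->2 3-p->0 3-p->3 4-p->0 5-p->0
1. fire R0 via {0↦0, 1↦4}  →  V:6 E:6  edges: 0-q->5 1-q->3 2-q->2 3-p->0 3-p->3 5-p->0
2. fire R2 via {0↦1, 1↦5, 2↦6, 3↦0}  →  V:5 E:5  edges: 1-q->3 2-q->2 3-p->0 3-p->3 5-p->0
halt: no rule applies after step 2
NF nodes: {0:C, 1:B, 2:B, 3:B, 5:A}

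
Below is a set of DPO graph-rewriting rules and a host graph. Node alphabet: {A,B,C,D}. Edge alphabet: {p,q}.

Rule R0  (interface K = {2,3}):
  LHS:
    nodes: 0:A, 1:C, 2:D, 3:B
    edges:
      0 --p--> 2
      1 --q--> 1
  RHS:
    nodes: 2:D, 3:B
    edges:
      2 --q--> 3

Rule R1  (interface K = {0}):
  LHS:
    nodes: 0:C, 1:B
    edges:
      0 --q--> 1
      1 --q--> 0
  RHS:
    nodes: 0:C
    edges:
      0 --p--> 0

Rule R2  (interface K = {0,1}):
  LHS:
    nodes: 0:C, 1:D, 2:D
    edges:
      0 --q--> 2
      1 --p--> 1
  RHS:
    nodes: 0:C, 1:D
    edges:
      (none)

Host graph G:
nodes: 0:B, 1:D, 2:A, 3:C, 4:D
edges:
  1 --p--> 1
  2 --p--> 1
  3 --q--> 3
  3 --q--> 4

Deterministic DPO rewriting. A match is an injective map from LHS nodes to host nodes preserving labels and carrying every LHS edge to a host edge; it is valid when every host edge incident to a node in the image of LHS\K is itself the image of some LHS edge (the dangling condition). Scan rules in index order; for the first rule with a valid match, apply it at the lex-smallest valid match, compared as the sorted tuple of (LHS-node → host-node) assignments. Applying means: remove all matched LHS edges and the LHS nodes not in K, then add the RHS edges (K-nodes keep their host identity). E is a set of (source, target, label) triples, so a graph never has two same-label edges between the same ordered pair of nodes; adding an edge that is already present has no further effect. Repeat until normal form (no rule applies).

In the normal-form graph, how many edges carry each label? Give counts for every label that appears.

Answer: q:1

Rewrite trace:
start.  V:5 E:4  edges: 1-p->1 2-p->1 3-q->3 3-q->4
1. fire R2 via {0↦3, 1↦1, 2↦4}  →  V:4 E:2  edges: 2-p->1 3-q->3
2. fire R0 via {0↦2, 1↦3, 2↦1, 3↦0}  →  V:2 E:1  edges: 1-q->0
final graph: no rule applies after step 2
NF edges: [(1, 0, 'q')]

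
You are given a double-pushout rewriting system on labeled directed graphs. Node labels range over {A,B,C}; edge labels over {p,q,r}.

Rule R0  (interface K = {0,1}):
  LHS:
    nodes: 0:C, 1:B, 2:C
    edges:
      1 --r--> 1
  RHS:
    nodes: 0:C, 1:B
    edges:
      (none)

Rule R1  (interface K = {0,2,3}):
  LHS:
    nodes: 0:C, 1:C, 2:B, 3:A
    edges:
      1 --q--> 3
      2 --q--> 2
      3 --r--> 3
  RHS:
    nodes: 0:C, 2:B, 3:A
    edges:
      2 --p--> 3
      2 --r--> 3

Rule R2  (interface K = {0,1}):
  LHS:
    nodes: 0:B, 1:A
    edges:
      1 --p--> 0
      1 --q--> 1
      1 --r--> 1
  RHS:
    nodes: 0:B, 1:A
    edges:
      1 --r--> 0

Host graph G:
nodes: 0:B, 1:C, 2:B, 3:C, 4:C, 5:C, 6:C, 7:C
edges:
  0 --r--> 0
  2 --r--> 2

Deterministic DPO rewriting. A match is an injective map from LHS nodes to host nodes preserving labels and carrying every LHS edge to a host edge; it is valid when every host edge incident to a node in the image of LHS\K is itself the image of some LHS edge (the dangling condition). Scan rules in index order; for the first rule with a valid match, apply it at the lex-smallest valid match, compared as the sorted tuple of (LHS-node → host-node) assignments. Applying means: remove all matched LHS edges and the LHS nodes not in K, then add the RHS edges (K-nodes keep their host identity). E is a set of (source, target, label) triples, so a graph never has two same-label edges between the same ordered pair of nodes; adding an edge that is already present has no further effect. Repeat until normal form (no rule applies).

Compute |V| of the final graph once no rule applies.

Answer: 6

Rewrite trace:
initial: |V|=8 |E|=2  E = 0-r->0 2-r->2
step 1: apply R0 at {0↦1, 1↦0, 2↦3}  → |V|=7 |E|=1  E = 2-r->2
step 2: apply R0 at {0↦1, 1↦2, 2↦4}  → |V|=6 |E|=0  E = ∅
halt: no rule applies after step 2
NF nodes: {0:B, 1:C, 2:B, 5:C, 6:C, 7:C}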